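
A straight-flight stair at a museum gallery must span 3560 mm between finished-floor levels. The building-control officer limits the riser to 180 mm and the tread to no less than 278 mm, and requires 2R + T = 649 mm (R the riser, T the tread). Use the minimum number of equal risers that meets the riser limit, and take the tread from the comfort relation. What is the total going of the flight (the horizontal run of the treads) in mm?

3560 / 180 = 19.778 → round up to 20 risers.
Riser R = 3560 / 20 = 178 mm, within the 180 mm limit.
Tread T = 649 − 2 × 178 = 293 mm (≥ 278 mm).
Treads = 20 − 1 = 19; going = 19 × 293 = 5567 mm.

5567 mm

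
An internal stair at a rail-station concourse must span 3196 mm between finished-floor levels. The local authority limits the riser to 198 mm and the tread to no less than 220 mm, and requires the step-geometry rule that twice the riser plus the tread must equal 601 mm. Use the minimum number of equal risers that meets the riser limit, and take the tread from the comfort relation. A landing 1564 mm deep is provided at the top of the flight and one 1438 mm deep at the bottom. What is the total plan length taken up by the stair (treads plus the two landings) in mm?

At most 198 each: 3196/198 = 16.14, giving 17 risers.
R = 3196 ÷ 17 = 188 mm.
From 2R + T = 601: T = 601 − 376 = 225 mm.
Treads = 17 − 1 = 16; going = 16 × 225 = 3600 mm.
Add landings: 3600 + 1564 + 1438 = 6602 mm.

6602 mm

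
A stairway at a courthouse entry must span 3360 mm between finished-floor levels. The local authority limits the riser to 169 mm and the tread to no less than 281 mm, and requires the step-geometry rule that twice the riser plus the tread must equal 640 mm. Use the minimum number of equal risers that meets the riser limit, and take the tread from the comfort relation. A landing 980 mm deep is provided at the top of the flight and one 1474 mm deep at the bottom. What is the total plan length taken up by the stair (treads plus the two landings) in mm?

At most 169 each: 3360/169 = 19.88, giving 20 risers.
Each riser is 3360/20 = 168 mm (≤ 169 mm).
Tread T = 640 − 2 × 168 = 304 mm (≥ 281 mm).
Treads = 20 − 1 = 19; going = 19 × 304 = 5776 mm.
Enclosure = 5776 + 980 + 1474 = 8230 mm.

8230 mm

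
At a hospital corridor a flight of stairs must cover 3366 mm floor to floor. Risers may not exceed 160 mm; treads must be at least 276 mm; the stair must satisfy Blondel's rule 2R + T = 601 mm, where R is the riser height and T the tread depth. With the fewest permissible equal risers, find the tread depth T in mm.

⌈3366/160⌉ = 22 risers.
Riser R = 3366 / 22 = 153 mm, within the 160 mm limit.
T = 601 − 2·153 = 295 mm, which satisfies the 276 mm minimum.

295 mm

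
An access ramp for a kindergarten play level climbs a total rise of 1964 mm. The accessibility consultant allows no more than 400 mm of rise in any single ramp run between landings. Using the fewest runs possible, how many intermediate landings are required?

⌈1964/400⌉ = 5 ramp runs.
5 runs are separated by 4 intermediate landings.

4 intermediate landings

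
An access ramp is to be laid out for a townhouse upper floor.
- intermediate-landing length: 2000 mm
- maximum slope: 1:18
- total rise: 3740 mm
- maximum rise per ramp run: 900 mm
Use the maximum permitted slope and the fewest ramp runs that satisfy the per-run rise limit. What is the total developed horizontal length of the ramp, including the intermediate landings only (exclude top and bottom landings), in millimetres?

⌈3740/900⌉ = 5 ramp runs. That means 4 intermediate landings.
Horizontal run for 3740 mm of rise at 1:18 is 3740 × 18 = 67320 mm.
Intermediate landings: 4 × 2000 = 8000 mm.
Total developed length = 67320 + 8000 = 75320 mm.

75320 mm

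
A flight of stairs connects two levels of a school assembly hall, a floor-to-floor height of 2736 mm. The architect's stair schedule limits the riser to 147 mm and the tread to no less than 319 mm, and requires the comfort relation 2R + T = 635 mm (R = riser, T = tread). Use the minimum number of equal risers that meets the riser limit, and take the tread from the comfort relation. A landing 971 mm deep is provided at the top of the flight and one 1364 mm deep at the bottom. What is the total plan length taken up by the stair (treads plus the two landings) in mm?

⌈2736/147⌉ = 19 risers.
R = 2736 ÷ 19 = 144 mm.
T = 635 − 2·144 = 347 mm, which satisfies the 319 mm minimum.
Treads = 19 − 1 = 18; going = 18 × 347 = 6246 mm.
Enclosure = 6246 + 971 + 1364 = 8581 mm.

8581 mm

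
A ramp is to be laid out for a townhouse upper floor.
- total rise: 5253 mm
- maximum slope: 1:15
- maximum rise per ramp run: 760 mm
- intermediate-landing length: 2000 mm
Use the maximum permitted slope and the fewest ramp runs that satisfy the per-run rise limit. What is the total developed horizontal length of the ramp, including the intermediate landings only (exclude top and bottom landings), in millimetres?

⌈5253/760⌉ = 7 ramp runs. That means 6 intermediate landings.
Horizontal run for 5253 mm of rise at 1:15 is 5253 × 15 = 78795 mm.
Intermediate landings: 6 × 2000 = 12000 mm.
Developed length = 78795 + 12000 = 90795 mm.

90795 mm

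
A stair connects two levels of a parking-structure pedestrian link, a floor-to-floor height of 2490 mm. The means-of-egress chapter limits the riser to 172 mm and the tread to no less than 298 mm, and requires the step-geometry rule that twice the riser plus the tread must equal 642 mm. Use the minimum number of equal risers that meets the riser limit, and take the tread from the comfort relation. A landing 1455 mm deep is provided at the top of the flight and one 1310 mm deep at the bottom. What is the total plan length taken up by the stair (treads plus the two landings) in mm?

⌈2490/172⌉ = 15 risers.
Each riser is 2490/15 = 166 mm (≤ 172 mm).
From 2R + T = 642: T = 642 − 332 = 310 mm.
15 risers give 14 treads; going = 14 × 310 = 4340 mm.
Enclosure = 4340 + 1455 + 1310 = 7105 mm.

7105 mm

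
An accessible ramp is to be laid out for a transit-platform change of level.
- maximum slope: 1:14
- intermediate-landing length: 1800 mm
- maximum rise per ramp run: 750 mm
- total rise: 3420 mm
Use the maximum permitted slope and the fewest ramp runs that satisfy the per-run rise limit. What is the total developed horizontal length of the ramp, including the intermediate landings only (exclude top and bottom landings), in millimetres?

3420 / 750 = 4.56, so 5 ramp runs are needed. That means 4 intermediate landings.
Ramp run (horizontal) at 1:14: 3420 × 14 = 47880 mm.
4 intermediate landings contribute 4 × 1800 = 7200 mm.
Developed length = 47880 + 7200 = 55080 mm.

55080 mm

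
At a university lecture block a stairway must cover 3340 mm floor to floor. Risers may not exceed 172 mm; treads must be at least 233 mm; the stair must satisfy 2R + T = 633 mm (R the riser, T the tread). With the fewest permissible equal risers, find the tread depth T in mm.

299 mm

3340 / 172 = 19.419 → round up to 20 risers.
Each riser is 3340/20 = 167 mm (≤ 172 mm).
From 2R + T = 633: T = 633 − 334 = 299 mm.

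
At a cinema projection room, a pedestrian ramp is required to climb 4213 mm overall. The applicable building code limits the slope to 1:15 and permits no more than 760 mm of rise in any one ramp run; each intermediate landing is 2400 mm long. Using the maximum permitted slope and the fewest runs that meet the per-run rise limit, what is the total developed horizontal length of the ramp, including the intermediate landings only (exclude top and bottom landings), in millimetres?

⌈4213/760⌉ = 6 ramp runs. That means 5 intermediate landings.
Ramp run (horizontal) at 1:15: 4213 × 15 = 63195 mm.
Intermediate landings: 5 × 2400 = 12000 mm.
Total developed length = 63195 + 12000 = 75195 mm.

75195 mm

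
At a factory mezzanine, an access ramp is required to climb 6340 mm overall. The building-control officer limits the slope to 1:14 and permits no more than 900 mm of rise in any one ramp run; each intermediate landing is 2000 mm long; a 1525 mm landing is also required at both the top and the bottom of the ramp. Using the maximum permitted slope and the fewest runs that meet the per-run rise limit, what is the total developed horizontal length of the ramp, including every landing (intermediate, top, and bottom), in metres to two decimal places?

6340 / 900 = 7.044 → round up to 8 ramp runs. That means 7 intermediate landings.
Horizontal run for 6340 mm of rise at 1:14 is 6340 × 14 = 88760 mm.
Intermediate landings: 7 × 2000 = 14000 mm.
Top and bottom landings: 2 × 1525 = 3050 mm.
Total = 88760 + 14000 + 3050 = 105810 mm.
= 105.81 m.

105.81 m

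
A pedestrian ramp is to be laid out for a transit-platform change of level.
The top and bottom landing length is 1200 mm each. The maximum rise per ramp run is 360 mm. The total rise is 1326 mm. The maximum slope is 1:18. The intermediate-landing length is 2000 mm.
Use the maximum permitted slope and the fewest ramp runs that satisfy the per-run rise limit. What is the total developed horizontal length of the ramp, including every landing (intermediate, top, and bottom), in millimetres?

1326 / 360 = 3.683 → round up to 4 ramp runs. That means 3 intermediate landings.
Horizontal run for 1326 mm of rise at 1:18 is 1326 × 18 = 23868 mm.
3 intermediate landings contribute 3 × 2000 = 6000 mm.
Top and bottom landings: 2 × 1200 = 2400 mm.
Total = 23868 + 6000 + 2400 = 32268 mm.

32268 mm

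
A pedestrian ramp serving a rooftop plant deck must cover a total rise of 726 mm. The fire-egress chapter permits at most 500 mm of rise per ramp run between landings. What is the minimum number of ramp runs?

726 / 500 = 1.452 → round up to 2 ramp runs.

2 runs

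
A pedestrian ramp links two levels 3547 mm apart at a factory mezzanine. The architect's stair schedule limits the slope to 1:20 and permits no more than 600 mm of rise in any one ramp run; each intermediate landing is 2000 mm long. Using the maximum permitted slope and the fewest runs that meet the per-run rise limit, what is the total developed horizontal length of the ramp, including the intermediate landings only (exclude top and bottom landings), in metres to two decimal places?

80.94 m

At most 600 each: 3547/600 = 5.91, giving 6 ramp runs. That means 5 intermediate landings.
Ramp run (horizontal) at 1:20: 3547 × 20 = 70940 mm.
Intermediate landings: 5 × 2000 = 10000 mm.
Total developed length = 70940 + 10000 = 80940 mm.
= 80.94 m.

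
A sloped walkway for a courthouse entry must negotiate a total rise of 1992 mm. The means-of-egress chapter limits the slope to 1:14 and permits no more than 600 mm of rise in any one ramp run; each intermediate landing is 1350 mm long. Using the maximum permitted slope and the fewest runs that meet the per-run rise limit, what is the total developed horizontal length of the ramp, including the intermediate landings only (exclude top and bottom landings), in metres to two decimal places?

1992 / 600 = 3.320 → round up to 4 ramp runs. That means 3 intermediate landings.
Ramp run (horizontal) at 1:14: 1992 × 14 = 27888 mm.
3 intermediate landings contribute 3 × 1350 = 4050 mm.
Developed length = 27888 + 4050 = 31938 mm.
= 31.94 m.

31.94 m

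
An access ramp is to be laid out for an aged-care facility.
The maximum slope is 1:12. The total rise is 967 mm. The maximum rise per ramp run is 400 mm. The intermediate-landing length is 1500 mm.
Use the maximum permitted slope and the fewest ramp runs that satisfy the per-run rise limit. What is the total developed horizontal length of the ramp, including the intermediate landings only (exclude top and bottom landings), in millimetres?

⌈967/400⌉ = 3 ramp runs. That means 2 intermediate landings.
Ramp run (horizontal) at 1:12: 967 × 12 = 11604 mm.
2 intermediate landings contribute 2 × 1500 = 3000 mm.
Total developed length = 11604 + 3000 = 14604 mm.

14604 mm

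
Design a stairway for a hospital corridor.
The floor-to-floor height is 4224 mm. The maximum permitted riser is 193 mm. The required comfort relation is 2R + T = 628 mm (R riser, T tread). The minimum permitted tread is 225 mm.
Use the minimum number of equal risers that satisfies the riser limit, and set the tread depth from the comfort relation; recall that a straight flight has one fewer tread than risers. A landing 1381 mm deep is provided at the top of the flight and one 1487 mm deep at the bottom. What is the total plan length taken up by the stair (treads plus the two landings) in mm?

7992 mm

⌈4224/193⌉ = 22 risers.
Each riser is 4224/22 = 192 mm (≤ 193 mm).
T = 628 − 2·192 = 244 mm, which satisfies the 225 mm minimum.
Treads = 22 − 1 = 21; going = 21 × 244 = 5124 mm.
Enclosure = 5124 + 1381 + 1487 = 7992 mm.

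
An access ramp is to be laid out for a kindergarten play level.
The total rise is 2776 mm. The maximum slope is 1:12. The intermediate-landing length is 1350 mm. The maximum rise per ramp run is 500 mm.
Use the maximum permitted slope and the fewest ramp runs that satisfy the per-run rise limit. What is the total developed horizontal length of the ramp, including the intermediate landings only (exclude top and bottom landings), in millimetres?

2776 / 500 = 5.55, so 6 ramp runs are needed. That means 5 intermediate landings.
Horizontal run for 2776 mm of rise at 1:12 is 2776 × 12 = 33312 mm.
Intermediate landings: 5 × 1350 = 6750 mm.
Total developed length = 33312 + 6750 = 40062 mm.

40062 mm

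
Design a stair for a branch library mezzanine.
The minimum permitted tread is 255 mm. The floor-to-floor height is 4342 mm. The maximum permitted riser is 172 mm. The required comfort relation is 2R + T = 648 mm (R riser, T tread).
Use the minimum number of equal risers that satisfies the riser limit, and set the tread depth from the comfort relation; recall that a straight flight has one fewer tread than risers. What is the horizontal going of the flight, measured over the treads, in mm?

7850 mm

4342 / 172 = 25.24, so 26 risers are needed.
Each riser is 4342/26 = 167 mm (≤ 172 mm).
T = 648 − 2·167 = 314 mm, which satisfies the 255 mm minimum.
26 risers give 25 treads; going = 25 × 314 = 7850 mm.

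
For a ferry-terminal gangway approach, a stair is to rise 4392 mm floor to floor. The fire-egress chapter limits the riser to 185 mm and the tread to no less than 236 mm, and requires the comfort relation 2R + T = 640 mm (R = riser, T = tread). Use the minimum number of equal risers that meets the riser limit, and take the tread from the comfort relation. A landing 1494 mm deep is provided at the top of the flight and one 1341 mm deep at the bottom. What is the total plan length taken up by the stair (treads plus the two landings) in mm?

9137 mm

4392 / 185 = 23.741 → round up to 24 risers.
R = 4392 ÷ 24 = 183 mm.
From 2R + T = 640: T = 640 − 366 = 274 mm.
Treads = 24 − 1 = 23; going = 23 × 274 = 6302 mm.
Enclosure = 6302 + 1494 + 1341 = 9137 mm.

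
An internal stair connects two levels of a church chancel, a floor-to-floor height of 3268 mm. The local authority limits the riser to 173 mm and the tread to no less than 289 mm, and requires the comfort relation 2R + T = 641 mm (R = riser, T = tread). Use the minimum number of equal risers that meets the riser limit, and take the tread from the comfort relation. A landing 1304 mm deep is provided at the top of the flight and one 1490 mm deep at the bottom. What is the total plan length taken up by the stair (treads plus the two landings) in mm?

8140 mm

At most 173 each: 3268/173 = 18.89, giving 19 risers.
Each riser is 3268/19 = 172 mm (≤ 173 mm).
From 2R + T = 641: T = 641 − 344 = 297 mm.
Treads = 19 − 1 = 18; going = 18 × 297 = 5346 mm.
Enclosure = 5346 + 1304 + 1490 = 8140 mm.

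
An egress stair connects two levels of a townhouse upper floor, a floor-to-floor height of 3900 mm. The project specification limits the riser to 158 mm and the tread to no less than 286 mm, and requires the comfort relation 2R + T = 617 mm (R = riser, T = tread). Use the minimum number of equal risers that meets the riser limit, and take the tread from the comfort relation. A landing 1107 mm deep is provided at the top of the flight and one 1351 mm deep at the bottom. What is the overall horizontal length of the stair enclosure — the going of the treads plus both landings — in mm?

⌈3900/158⌉ = 25 risers.
Each riser is 3900/25 = 156 mm (≤ 158 mm).
T = 617 − 2·156 = 305 mm, which satisfies the 286 mm minimum.
Going = (25 − 1) × 305 = 7320 mm.
Enclosure = 7320 + 1107 + 1351 = 9778 mm.

9778 mm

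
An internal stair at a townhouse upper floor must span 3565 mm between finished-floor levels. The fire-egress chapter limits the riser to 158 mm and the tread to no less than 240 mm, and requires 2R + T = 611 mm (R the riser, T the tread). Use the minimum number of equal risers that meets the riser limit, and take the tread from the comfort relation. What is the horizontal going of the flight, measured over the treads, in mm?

⌈3565/158⌉ = 23 risers.
Each riser is 3565/23 = 155 mm (≤ 158 mm).
T = 611 − 2·155 = 301 mm, which satisfies the 240 mm minimum.
23 risers give 22 treads; going = 22 × 301 = 6622 mm.

6622 mm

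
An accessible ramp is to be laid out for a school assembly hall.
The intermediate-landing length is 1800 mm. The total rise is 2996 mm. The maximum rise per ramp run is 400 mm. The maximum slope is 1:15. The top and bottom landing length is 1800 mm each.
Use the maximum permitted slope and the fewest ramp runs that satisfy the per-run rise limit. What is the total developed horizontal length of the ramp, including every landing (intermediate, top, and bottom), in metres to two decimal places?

61.14 m

At most 400 each: 2996/400 = 7.49, giving 8 ramp runs. That means 7 intermediate landings.
Ramp run (horizontal) at 1:15: 2996 × 15 = 44940 mm.
7 intermediate landings contribute 7 × 1800 = 12600 mm.
Top and bottom landings: 2 × 1800 = 3600 mm.
Total = 44940 + 12600 + 3600 = 61140 mm.
= 61.14 m.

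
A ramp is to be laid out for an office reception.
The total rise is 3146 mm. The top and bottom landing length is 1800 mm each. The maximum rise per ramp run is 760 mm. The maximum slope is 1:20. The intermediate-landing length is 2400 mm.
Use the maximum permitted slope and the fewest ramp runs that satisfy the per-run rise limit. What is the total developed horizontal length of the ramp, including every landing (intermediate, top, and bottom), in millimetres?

76120 mm

3146 / 760 = 4.14, so 5 ramp runs are needed. That means 4 intermediate landings.
Horizontal run for 3146 mm of rise at 1:20 is 3146 × 20 = 62920 mm.
4 intermediate landings contribute 4 × 2400 = 9600 mm.
Top and bottom landings: 2 × 1800 = 3600 mm.
Total = 62920 + 9600 + 3600 = 76120 mm.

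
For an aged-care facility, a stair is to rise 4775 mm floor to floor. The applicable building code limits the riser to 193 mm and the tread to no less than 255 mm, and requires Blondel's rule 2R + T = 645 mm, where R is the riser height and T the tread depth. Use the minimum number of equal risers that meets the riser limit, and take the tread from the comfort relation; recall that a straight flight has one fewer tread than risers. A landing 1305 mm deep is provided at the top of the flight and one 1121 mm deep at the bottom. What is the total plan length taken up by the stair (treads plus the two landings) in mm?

At most 193 each: 4775/193 = 24.74, giving 25 risers.
Each riser is 4775/25 = 191 mm (≤ 193 mm).
T = 645 − 2·191 = 263 mm, which satisfies the 255 mm minimum.
Going = (25 − 1) × 263 = 6312 mm.
Add landings: 6312 + 1305 + 1121 = 8738 mm.

8738 mm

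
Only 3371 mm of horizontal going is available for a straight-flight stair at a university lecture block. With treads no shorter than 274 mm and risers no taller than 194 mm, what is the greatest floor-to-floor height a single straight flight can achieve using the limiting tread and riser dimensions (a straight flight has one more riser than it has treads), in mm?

Treads that fit: ⌊3371 / 274⌋ = 12.
Risers = treads + 1 = 13.
Maximum height = 13 × 194 = 2522 mm.

2522 mm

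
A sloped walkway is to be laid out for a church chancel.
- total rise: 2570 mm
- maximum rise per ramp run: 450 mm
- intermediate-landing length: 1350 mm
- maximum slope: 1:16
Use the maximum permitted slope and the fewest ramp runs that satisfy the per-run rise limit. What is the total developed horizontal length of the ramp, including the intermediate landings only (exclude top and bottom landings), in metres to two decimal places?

At most 450 each: 2570/450 = 5.71, giving 6 ramp runs. That means 5 intermediate landings.
Ramp run (horizontal) at 1:16: 2570 × 16 = 41120 mm.
5 intermediate landings contribute 5 × 1350 = 6750 mm.
Total developed length = 41120 + 6750 = 47870 mm.
= 47.87 m.

47.87 m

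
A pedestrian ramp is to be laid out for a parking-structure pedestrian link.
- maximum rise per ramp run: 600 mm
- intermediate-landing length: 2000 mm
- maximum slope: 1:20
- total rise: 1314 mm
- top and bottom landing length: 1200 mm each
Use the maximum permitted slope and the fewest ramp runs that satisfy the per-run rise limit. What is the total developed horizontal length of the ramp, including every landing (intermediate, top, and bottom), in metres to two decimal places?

1314 / 600 = 2.190 → round up to 3 ramp runs. That means 2 intermediate landings.
Horizontal run for 1314 mm of rise at 1:20 is 1314 × 20 = 26280 mm.
2 intermediate landings contribute 2 × 2000 = 4000 mm.
Top and bottom landings: 2 × 1200 = 2400 mm.
Total = 26280 + 4000 + 2400 = 32680 mm.
= 32.68 m.

32.68 m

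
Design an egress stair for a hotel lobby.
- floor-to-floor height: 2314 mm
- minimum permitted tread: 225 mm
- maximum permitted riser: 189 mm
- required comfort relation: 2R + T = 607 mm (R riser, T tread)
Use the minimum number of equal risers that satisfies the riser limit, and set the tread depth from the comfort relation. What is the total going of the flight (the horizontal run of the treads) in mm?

2314 / 189 = 12.243 → round up to 13 risers.
Each riser is 2314/13 = 178 mm (≤ 189 mm).
T = 607 − 2·178 = 251 mm, which satisfies the 225 mm minimum.
Treads = 13 − 1 = 12; going = 12 × 251 = 3012 mm.

3012 mm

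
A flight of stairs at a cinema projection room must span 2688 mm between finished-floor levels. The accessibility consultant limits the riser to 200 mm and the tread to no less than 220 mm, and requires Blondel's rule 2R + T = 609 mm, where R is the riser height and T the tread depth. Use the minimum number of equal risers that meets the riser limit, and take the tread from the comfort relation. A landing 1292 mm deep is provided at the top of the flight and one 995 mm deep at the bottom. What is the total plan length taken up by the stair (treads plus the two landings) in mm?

5212 mm

At most 200 each: 2688/200 = 13.44, giving 14 risers.
Riser R = 2688 / 14 = 192 mm, within the 200 mm limit.
From 2R + T = 609: T = 609 − 384 = 225 mm.
14 risers give 13 treads; going = 13 × 225 = 2925 mm.
Add landings: 2925 + 1292 + 995 = 5212 mm.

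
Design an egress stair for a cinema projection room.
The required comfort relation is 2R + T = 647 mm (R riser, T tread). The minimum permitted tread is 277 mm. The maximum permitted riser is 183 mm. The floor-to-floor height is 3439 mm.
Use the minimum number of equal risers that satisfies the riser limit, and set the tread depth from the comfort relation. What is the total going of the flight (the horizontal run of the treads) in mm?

3439 / 183 = 18.792 → round up to 19 risers.
R = 3439 ÷ 19 = 181 mm.
T = 647 − 2·181 = 285 mm, which satisfies the 277 mm minimum.
Treads = 19 − 1 = 18; going = 18 × 285 = 5130 mm.

5130 mm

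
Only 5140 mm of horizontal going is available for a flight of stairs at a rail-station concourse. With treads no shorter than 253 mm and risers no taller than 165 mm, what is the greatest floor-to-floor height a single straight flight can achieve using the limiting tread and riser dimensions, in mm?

3465 mm

Treads that fit: ⌊5140 / 253⌋ = 20.
Risers = treads + 1 = 21.
Maximum height = 21 × 165 = 3465 mm.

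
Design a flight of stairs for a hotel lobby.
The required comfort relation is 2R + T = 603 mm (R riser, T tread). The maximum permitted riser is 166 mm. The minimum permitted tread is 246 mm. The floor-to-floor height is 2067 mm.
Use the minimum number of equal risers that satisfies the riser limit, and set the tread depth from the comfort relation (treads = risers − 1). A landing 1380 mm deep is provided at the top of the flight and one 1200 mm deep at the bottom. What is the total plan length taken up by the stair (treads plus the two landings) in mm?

6000 mm

At most 166 each: 2067/166 = 12.45, giving 13 risers.
R = 2067 ÷ 13 = 159 mm.
From 2R + T = 603: T = 603 − 318 = 285 mm.
Treads = 13 − 1 = 12; going = 12 × 285 = 3420 mm.
Add landings: 3420 + 1380 + 1200 = 6000 mm.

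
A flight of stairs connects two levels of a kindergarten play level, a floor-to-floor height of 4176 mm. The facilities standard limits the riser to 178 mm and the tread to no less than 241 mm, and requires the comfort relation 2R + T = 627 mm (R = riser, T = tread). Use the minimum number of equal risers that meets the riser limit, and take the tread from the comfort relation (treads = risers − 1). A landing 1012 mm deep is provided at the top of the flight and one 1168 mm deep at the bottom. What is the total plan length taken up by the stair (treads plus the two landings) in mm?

8597 mm

4176 / 178 = 23.461 → round up to 24 risers.
R = 4176 ÷ 24 = 174 mm.
T = 627 − 2·174 = 279 mm, which satisfies the 241 mm minimum.
Treads = 24 − 1 = 23; going = 23 × 279 = 6417 mm.
Enclosure = 6417 + 1012 + 1168 = 8597 mm.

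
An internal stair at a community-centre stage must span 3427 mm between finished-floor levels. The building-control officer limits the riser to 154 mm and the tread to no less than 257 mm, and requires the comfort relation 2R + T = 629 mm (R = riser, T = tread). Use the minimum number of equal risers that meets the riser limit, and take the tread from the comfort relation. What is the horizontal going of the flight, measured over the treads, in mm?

3427 / 154 = 22.25, so 23 risers are needed.
Riser R = 3427 / 23 = 149 mm, within the 154 mm limit.
From 2R + T = 629: T = 629 − 298 = 331 mm.
Treads = 23 − 1 = 22; going = 22 × 331 = 7282 mm.

7282 mm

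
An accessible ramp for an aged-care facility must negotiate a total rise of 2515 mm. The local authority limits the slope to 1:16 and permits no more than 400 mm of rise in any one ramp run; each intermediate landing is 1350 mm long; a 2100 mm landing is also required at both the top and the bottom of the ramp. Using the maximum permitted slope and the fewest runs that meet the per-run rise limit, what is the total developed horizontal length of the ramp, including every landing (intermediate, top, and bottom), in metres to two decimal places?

52.54 m

⌈2515/400⌉ = 7 ramp runs. That means 6 intermediate landings.
Ramp run (horizontal) at 1:16: 2515 × 16 = 40240 mm.
Intermediate landings: 6 × 1350 = 8100 mm.
Top and bottom landings: 2 × 2100 = 4200 mm.
Total = 40240 + 8100 + 4200 = 52540 mm.
= 52.54 m.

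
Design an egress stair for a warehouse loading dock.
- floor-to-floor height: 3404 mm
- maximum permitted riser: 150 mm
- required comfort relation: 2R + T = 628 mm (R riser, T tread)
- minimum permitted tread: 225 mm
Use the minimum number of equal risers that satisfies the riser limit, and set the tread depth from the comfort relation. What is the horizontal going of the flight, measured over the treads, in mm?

7304 mm

3404 / 150 = 22.69, so 23 risers are needed.
R = 3404 ÷ 23 = 148 mm.
T = 628 − 2·148 = 332 mm, which satisfies the 225 mm minimum.
Treads = 23 − 1 = 22; going = 22 × 332 = 7304 mm.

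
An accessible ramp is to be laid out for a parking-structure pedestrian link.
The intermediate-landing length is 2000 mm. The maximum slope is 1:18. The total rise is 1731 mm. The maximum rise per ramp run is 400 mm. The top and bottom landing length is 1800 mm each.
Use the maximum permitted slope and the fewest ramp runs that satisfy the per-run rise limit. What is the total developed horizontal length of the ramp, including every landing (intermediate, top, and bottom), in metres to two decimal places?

42.76 m

1731 / 400 = 4.327 → round up to 5 ramp runs. That means 4 intermediate landings.
Ramp run (horizontal) at 1:18: 1731 × 18 = 31158 mm.
Intermediate landings: 4 × 2000 = 8000 mm.
Top and bottom landings: 2 × 1800 = 3600 mm.
Total = 31158 + 8000 + 3600 = 42758 mm.
= 42.76 m.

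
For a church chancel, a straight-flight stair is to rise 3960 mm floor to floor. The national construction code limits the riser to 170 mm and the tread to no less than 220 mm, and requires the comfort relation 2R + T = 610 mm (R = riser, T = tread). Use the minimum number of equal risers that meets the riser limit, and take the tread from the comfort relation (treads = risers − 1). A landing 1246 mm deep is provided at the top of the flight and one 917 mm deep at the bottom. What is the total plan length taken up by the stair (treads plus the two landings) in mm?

At most 170 each: 3960/170 = 23.29, giving 24 risers.
R = 3960 ÷ 24 = 165 mm.
Tread T = 610 − 2 × 165 = 280 mm (≥ 220 mm).
Treads = 24 − 1 = 23; going = 23 × 280 = 6440 mm.
Add landings: 6440 + 1246 + 917 = 8603 mm.

8603 mm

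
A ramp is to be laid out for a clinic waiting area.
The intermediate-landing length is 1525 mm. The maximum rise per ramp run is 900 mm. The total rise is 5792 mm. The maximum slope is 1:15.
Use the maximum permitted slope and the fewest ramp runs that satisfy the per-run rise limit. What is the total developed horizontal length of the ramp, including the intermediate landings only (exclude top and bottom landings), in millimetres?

5792 / 900 = 6.44, so 7 ramp runs are needed. That means 6 intermediate landings.
Horizontal run for 5792 mm of rise at 1:15 is 5792 × 15 = 86880 mm.
Intermediate landings: 6 × 1525 = 9150 mm.
Developed length = 86880 + 9150 = 96030 mm.

96030 mm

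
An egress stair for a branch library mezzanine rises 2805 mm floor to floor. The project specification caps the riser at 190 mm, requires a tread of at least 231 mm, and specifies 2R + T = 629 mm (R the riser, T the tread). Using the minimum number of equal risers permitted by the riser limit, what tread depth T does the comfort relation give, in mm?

255 mm

⌈2805/190⌉ = 15 risers.
R = 2805 ÷ 15 = 187 mm.
From 2R + T = 629: T = 629 − 374 = 255 mm.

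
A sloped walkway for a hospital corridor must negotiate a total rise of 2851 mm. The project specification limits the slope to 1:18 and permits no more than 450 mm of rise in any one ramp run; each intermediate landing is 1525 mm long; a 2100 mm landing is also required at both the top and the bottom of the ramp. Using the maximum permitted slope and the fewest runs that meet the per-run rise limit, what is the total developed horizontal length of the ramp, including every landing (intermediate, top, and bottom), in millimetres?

⌈2851/450⌉ = 7 ramp runs. That means 6 intermediate landings.
Horizontal run for 2851 mm of rise at 1:18 is 2851 × 18 = 51318 mm.
6 intermediate landings contribute 6 × 1525 = 9150 mm.
Top and bottom landings: 2 × 2100 = 4200 mm.
Total = 51318 + 9150 + 4200 = 64668 mm.

64668 mm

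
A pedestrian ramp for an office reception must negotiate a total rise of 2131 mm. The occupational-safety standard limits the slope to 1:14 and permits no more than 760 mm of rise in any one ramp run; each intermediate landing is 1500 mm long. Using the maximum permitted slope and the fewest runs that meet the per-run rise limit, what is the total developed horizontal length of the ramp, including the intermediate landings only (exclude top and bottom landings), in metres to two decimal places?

2131 / 760 = 2.80, so 3 ramp runs are needed. That means 2 intermediate landings.
Horizontal run for 2131 mm of rise at 1:14 is 2131 × 14 = 29834 mm.
2 intermediate landings contribute 2 × 1500 = 3000 mm.
Total developed length = 29834 + 3000 = 32834 mm.
= 32.83 m.

32.83 m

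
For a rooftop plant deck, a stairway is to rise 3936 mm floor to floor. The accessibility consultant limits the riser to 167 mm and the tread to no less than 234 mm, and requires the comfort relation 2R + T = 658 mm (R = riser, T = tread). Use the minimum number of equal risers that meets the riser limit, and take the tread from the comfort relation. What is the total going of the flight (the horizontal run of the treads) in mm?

7590 mm

⌈3936/167⌉ = 24 risers.
Each riser is 3936/24 = 164 mm (≤ 167 mm).
From 2R + T = 658: T = 658 − 328 = 330 mm.
24 risers give 23 treads; going = 23 × 330 = 7590 mm.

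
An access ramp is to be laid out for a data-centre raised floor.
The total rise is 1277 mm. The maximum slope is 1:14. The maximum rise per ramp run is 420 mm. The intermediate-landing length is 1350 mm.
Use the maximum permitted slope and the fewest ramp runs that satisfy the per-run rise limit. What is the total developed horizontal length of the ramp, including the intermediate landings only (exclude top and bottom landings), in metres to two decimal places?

At most 420 each: 1277/420 = 3.04, giving 4 ramp runs. That means 3 intermediate landings.
Ramp run (horizontal) at 1:14: 1277 × 14 = 17878 mm.
3 intermediate landings contribute 3 × 1350 = 4050 mm.
Developed length = 17878 + 4050 = 21928 mm.
= 21.93 m.

21.93 m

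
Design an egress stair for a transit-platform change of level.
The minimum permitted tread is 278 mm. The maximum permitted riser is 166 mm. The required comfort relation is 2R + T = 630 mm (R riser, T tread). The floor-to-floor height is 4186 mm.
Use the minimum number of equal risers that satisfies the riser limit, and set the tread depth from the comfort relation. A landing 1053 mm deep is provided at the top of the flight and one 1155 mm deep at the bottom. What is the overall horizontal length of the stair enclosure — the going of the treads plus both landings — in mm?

⌈4186/166⌉ = 26 risers.
R = 4186 ÷ 26 = 161 mm.
T = 630 − 2·161 = 308 mm, which satisfies the 278 mm minimum.
26 risers give 25 treads; going = 25 × 308 = 7700 mm.
Enclosure = 7700 + 1053 + 1155 = 9908 mm.

9908 mm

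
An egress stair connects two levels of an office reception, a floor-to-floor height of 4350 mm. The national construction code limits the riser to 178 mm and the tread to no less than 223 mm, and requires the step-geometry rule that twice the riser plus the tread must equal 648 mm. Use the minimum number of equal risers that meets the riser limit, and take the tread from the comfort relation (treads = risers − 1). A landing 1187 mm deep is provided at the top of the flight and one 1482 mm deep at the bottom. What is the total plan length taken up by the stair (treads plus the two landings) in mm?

9869 mm

4350 / 178 = 24.44, so 25 risers are needed.
Riser R = 4350 / 25 = 174 mm, within the 178 mm limit.
T = 648 − 2·174 = 300 mm, which satisfies the 223 mm minimum.
Treads = 25 − 1 = 24; going = 24 × 300 = 7200 mm.
Add landings: 7200 + 1187 + 1482 = 9869 mm.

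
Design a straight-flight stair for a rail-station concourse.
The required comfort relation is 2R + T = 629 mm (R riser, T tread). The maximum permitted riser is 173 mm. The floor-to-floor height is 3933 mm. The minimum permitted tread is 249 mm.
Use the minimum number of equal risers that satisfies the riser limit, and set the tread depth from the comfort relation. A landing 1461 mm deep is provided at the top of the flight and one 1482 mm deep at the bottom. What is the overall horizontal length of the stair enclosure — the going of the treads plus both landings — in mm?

3933 / 173 = 22.734 → round up to 23 risers.
R = 3933 ÷ 23 = 171 mm.
From 2R + T = 629: T = 629 − 342 = 287 mm.
Going = (23 − 1) × 287 = 6314 mm.
Add landings: 6314 + 1461 + 1482 = 9257 mm.

9257 mm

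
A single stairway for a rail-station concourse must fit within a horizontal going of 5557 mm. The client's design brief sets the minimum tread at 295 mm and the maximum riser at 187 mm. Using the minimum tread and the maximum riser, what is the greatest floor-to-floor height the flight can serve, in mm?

3553 mm

Treads that fit: ⌊5557 / 295⌋ = 18.
Risers = treads + 1 = 19.
Maximum height = 19 × 187 = 3553 mm.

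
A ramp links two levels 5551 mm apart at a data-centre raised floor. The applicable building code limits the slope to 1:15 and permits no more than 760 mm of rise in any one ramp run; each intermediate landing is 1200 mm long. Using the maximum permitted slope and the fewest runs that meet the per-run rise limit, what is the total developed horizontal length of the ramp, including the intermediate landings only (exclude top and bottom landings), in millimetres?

⌈5551/760⌉ = 8 ramp runs. That means 7 intermediate landings.
Ramp run (horizontal) at 1:15: 5551 × 15 = 83265 mm.
Intermediate landings: 7 × 1200 = 8400 mm.
Developed length = 83265 + 8400 = 91665 mm.

91665 mm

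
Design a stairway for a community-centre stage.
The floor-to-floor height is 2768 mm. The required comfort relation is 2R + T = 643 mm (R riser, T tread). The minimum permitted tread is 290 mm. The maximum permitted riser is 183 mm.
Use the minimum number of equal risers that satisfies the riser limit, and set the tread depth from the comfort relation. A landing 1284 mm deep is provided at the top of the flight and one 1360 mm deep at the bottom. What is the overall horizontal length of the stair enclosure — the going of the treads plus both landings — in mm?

⌈2768/183⌉ = 16 risers.
Riser R = 2768 / 16 = 173 mm, within the 183 mm limit.
From 2R + T = 643: T = 643 − 346 = 297 mm.
16 risers give 15 treads; going = 15 × 297 = 4455 mm.
Enclosure = 4455 + 1284 + 1360 = 7099 mm.

7099 mm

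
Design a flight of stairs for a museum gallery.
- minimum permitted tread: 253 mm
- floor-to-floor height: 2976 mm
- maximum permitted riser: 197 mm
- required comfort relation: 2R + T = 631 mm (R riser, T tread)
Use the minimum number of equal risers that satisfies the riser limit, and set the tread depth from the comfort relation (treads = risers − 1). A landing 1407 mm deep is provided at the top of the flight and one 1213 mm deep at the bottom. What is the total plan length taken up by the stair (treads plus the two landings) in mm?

6505 mm

2976 / 197 = 15.107 → round up to 16 risers.
Riser R = 2976 / 16 = 186 mm, within the 197 mm limit.
From 2R + T = 631: T = 631 − 372 = 259 mm.
Treads = 16 − 1 = 15; going = 15 × 259 = 3885 mm.
Enclosure = 3885 + 1407 + 1213 = 6505 mm.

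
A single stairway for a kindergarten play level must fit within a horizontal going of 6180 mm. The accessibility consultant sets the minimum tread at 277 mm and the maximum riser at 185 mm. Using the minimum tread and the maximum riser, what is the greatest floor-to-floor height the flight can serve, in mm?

Treads that fit: ⌊6180 / 277⌋ = 22.
Risers = treads + 1 = 23.
Maximum height = 23 × 185 = 4255 mm.

4255 mm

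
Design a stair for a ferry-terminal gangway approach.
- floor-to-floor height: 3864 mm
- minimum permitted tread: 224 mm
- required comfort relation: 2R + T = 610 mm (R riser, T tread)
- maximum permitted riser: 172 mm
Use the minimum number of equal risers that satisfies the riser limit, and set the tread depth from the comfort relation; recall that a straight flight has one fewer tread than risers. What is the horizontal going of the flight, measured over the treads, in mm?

⌈3864/172⌉ = 23 risers.
Each riser is 3864/23 = 168 mm (≤ 172 mm).
From 2R + T = 610: T = 610 − 336 = 274 mm.
Treads = 23 − 1 = 22; going = 22 × 274 = 6028 mm.

6028 mm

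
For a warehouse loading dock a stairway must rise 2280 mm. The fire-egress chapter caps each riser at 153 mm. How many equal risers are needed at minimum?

2280 / 153 = 14.902 → round up to 15 risers.

15 risers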